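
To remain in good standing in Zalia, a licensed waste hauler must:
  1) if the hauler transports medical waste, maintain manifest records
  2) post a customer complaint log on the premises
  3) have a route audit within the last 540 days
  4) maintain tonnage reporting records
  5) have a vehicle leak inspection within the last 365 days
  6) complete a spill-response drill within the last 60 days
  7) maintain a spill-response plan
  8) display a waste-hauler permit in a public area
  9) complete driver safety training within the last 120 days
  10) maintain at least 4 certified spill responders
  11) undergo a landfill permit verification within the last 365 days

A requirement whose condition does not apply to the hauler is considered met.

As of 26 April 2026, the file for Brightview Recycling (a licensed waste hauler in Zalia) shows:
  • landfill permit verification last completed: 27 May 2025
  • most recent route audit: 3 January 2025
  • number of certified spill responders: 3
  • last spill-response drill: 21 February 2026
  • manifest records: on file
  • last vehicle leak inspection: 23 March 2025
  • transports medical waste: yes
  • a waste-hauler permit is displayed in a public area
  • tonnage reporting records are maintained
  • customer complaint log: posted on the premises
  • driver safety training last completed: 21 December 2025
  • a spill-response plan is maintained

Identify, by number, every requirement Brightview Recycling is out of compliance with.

5, 6, 9, 10

1. condition 'transports medical waste' holds; manifest records present → met
2. customer complaint log present → met
3. route audit 478 days ago vs limit 540 → met
4. tonnage reporting records present → met
5. vehicle leak inspection 399 days ago vs limit 365 → not met
6. spill-response drill 64 days ago vs limit 60 → not met
7. spill-response plan present → met
8. waste-hauler permit present → met
9. driver safety training 126 days ago vs limit 120 → not met
10. certified spill responders 3 < 4 → not met
11. landfill permit verification 334 days ago vs limit 365 → met
Not met: 5, 6, 9, 10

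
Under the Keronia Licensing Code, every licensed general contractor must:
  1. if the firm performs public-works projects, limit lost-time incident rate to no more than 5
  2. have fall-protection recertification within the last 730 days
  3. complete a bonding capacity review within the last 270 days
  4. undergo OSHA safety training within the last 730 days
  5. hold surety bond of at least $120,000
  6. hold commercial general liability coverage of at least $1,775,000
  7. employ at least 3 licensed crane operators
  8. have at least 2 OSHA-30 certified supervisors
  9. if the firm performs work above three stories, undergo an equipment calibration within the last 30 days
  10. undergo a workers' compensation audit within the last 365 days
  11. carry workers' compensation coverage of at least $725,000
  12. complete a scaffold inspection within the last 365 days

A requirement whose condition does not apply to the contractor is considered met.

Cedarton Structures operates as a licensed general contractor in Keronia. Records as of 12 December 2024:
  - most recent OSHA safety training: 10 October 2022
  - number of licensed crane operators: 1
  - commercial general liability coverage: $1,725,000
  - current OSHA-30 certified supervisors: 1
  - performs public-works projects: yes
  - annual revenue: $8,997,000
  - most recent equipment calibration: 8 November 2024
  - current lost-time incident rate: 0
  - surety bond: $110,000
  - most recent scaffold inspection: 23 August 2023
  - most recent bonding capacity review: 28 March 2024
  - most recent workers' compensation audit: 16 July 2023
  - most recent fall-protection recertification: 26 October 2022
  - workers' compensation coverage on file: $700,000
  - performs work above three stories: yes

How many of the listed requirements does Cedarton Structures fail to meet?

1. condition 'performs public-works projects' holds; lost-time incident rate 0 ≤ 5 → met
2. fall-protection recertification 778 days ago vs limit 730 → not met
3. bonding capacity review 259 days ago vs limit 270 → met
4. OSHA safety training 794 days ago vs limit 730 → not met
5. surety bond $110,000 < $120,000 → not met
6. commercial general liability coverage $1,725,000 < $1,775,000 → not met
7. licensed crane operators 1 < 3 → not met
8. OSHA-30 certified supervisors 1 < 2 → not met
9. condition 'performs work above three stories' holds; equipment calibration 34 days ago vs limit 30 → not met
10. workers' compensation audit 515 days ago vs limit 365 → not met
11. workers' compensation coverage $700,000 < $725,000 → not met
12. scaffold inspection 477 days ago vs limit 365 → not met
Not met: 10 of 12

10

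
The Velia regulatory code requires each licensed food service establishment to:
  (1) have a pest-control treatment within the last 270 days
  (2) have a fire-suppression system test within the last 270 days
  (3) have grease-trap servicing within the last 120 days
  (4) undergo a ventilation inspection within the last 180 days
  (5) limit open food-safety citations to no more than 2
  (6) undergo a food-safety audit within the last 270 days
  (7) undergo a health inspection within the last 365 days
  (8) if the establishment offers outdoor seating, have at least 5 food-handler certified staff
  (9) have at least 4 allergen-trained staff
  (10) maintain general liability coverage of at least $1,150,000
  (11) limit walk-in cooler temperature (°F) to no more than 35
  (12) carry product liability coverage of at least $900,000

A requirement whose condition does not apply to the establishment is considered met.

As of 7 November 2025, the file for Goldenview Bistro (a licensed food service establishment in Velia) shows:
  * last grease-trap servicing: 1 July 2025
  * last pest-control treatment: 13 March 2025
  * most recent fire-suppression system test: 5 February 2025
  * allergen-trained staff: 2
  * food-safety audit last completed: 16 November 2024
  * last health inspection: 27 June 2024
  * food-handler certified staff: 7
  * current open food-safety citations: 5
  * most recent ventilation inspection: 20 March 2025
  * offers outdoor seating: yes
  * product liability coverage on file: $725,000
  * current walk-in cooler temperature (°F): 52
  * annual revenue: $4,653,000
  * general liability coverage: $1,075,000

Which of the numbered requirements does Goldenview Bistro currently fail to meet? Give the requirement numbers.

1. pest-control treatment 239 days ago vs limit 270 → met
2. fire-suppression system test 275 days ago vs limit 270 → not met
3. grease-trap servicing 129 days ago vs limit 120 → not met
4. ventilation inspection 232 days ago vs limit 180 → not met
5. open food-safety citations 5 > 2 → not met
6. food-safety audit 356 days ago vs limit 270 → not met
7. health inspection 498 days ago vs limit 365 → not met
8. condition 'offers outdoor seating' holds; food-handler certified staff 7 ≥ 5 → met
9. allergen-trained staff 2 < 4 → not met
10. general liability coverage $1,075,000 < $1,150,000 → not met
11. walk-in cooler temperature (°F) 52 > 35 → not met
12. product liability coverage $725,000 < $900,000 → not met
Not met: 2, 3, 4, 5, 6, 7, 9, 10, 11, 12

2, 3, 4, 5, 6, 7, 9, 10, 11, 12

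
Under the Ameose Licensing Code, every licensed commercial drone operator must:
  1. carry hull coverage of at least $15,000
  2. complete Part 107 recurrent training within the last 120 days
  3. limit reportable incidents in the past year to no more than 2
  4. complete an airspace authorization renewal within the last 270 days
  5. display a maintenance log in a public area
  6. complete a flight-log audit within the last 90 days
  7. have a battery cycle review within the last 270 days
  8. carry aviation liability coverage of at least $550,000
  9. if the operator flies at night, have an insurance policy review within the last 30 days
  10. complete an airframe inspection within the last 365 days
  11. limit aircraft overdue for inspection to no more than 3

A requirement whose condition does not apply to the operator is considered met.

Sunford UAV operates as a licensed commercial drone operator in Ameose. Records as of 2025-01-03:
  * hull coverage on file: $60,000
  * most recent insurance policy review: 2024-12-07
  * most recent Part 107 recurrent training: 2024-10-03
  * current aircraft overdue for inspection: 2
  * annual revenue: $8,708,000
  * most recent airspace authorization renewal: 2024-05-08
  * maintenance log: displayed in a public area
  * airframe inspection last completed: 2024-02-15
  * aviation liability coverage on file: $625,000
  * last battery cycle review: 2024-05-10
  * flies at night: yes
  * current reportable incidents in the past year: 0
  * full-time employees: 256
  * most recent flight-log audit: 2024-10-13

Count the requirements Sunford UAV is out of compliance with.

1. hull coverage $60,000 ≥ $15,000 → met
2. Part 107 recurrent training 92 days ago vs limit 120 → met
3. reportable incidents in the past year 0 ≤ 2 → met
4. airspace authorization renewal 240 days ago vs limit 270 → met
5. maintenance log present → met
6. flight-log audit 82 days ago vs limit 90 → met
7. battery cycle review 238 days ago vs limit 270 → met
8. aviation liability coverage $625,000 ≥ $550,000 → met
9. condition 'flies at night' holds; insurance policy review 27 days ago vs limit 30 → met
10. airframe inspection 323 days ago vs limit 365 → met
11. aircraft overdue for inspection 2 ≤ 3 → met
Not met: 0 of 11

0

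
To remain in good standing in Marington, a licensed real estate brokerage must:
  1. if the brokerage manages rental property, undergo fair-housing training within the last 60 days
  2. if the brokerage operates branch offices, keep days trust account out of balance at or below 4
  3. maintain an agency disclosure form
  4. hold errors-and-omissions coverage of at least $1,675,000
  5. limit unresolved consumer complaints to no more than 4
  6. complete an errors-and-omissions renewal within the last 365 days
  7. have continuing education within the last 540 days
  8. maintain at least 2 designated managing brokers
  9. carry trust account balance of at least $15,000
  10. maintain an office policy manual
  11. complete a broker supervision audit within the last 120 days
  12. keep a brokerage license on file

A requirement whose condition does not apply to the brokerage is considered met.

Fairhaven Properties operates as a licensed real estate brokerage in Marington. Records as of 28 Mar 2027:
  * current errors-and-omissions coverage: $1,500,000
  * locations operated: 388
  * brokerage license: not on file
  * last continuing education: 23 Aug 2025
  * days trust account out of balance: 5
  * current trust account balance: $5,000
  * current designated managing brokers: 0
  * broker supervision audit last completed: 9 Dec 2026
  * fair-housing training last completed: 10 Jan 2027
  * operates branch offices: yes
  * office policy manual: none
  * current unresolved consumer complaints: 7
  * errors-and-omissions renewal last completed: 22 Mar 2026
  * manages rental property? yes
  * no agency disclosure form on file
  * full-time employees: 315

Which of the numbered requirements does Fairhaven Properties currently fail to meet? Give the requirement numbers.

1. condition 'manages rental property' holds; fair-housing training 77 days ago vs limit 60 → not met
2. condition 'operates branch offices' holds; days trust account out of balance 5 > 4 → not met
3. agency disclosure form absent → not met
4. errors-and-omissions coverage $1,500,000 < $1,675,000 → not met
5. unresolved consumer complaints 7 > 4 → not met
6. errors-and-omissions renewal 371 days ago vs limit 365 → not met
7. continuing education 582 days ago vs limit 540 → not met
8. designated managing brokers 0 < 2 → not met
9. trust account balance $5,000 < $15,000 → not met
10. office policy manual absent → not met
11. broker supervision audit 109 days ago vs limit 120 → met
12. brokerage license absent → not met
Not met: 1, 2, 3, 4, 5, 6, 7, 8, 9, 10, 12

1, 2, 3, 4, 5, 6, 7, 8, 9, 10, 12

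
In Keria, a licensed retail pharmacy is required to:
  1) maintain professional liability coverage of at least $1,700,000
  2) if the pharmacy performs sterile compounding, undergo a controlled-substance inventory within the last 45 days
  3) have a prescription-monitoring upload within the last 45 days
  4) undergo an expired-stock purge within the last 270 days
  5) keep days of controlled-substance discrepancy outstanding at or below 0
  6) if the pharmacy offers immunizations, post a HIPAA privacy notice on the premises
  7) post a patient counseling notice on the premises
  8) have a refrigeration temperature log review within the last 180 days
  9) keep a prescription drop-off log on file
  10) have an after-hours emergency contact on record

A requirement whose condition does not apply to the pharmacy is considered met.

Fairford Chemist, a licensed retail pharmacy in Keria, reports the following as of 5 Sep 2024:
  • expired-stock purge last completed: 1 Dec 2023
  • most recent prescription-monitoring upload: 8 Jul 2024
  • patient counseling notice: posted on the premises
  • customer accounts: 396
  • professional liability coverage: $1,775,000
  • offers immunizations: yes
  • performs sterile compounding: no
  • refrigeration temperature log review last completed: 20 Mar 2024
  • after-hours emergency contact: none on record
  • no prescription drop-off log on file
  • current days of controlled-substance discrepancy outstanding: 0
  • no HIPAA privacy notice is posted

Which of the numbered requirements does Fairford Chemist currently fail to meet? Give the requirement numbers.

1. professional liability coverage $1,775,000 ≥ $1,700,000 → met
2. condition 'performs sterile compounding' does not hold → requirement n/a → met
3. prescription-monitoring upload 59 days ago vs limit 45 → not met
4. expired-stock purge 279 days ago vs limit 270 → not met
5. days of controlled-substance discrepancy outstanding 0 ≤ 0 → met
6. condition 'offers immunizations' holds; HIPAA privacy notice absent → not met
7. patient counseling notice present → met
8. refrigeration temperature log review 169 days ago vs limit 180 → met
9. prescription drop-off log absent → not met
10. after-hours emergency contact absent → not met
Not met: 3, 4, 6, 9, 10

3, 4, 6, 9, 10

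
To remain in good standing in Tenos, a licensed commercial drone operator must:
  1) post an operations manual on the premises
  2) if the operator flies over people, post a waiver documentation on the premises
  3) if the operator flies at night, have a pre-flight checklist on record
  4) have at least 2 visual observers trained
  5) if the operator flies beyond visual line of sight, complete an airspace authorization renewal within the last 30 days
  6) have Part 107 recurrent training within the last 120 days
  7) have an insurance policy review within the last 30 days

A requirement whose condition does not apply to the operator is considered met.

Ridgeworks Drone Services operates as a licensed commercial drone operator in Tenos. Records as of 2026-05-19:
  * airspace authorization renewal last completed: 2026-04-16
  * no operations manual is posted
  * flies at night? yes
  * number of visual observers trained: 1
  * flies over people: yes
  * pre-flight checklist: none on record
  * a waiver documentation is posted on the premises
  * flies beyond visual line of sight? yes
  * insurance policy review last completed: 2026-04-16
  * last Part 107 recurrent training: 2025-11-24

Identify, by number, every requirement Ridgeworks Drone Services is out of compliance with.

1, 3, 4, 5, 6, 7

1. operations manual absent → not met
2. condition 'flies over people' holds; waiver documentation present → met
3. condition 'flies at night' holds; pre-flight checklist absent → not met
4. visual observers trained 1 < 2 → not met
5. condition 'flies beyond visual line of sight' holds; airspace authorization renewal 33 days ago vs limit 30 → not met
6. Part 107 recurrent training 176 days ago vs limit 120 → not met
7. insurance policy review 33 days ago vs limit 30 → not met
Not met: 1, 3, 4, 5, 6, 7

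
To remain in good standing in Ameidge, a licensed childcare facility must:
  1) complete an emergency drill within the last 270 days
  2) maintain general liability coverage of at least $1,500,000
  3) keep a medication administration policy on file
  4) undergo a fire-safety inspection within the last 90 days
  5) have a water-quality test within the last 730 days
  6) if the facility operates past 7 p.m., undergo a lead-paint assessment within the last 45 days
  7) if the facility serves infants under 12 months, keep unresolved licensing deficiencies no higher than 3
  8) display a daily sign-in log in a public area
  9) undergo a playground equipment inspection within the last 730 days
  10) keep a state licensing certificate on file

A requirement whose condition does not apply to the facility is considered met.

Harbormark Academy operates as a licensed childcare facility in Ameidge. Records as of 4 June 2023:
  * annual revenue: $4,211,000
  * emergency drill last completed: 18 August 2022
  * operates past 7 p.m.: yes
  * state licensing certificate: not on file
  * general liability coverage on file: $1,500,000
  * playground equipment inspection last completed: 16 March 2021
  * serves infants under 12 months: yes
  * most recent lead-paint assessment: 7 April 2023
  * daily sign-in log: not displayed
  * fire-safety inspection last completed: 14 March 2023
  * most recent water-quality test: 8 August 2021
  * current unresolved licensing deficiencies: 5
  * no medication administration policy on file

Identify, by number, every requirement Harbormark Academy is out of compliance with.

1. emergency drill 290 days ago vs limit 270 → not met
2. general liability coverage $1,500,000 ≥ $1,500,000 → met
3. medication administration policy absent → not met
4. fire-safety inspection 82 days ago vs limit 90 → met
5. water-quality test 665 days ago vs limit 730 → met
6. condition 'operates past 7 p.m.' holds; lead-paint assessment 58 days ago vs limit 45 → not met
7. condition 'serves infants under 12 months' holds; unresolved licensing deficiencies 5 > 3 → not met
8. daily sign-in log absent → not met
9. playground equipment inspection 810 days ago vs limit 730 → not met
10. state licensing certificate absent → not met
Not met: 1, 3, 6, 7, 8, 9, 10

1, 3, 6, 7, 8, 9, 10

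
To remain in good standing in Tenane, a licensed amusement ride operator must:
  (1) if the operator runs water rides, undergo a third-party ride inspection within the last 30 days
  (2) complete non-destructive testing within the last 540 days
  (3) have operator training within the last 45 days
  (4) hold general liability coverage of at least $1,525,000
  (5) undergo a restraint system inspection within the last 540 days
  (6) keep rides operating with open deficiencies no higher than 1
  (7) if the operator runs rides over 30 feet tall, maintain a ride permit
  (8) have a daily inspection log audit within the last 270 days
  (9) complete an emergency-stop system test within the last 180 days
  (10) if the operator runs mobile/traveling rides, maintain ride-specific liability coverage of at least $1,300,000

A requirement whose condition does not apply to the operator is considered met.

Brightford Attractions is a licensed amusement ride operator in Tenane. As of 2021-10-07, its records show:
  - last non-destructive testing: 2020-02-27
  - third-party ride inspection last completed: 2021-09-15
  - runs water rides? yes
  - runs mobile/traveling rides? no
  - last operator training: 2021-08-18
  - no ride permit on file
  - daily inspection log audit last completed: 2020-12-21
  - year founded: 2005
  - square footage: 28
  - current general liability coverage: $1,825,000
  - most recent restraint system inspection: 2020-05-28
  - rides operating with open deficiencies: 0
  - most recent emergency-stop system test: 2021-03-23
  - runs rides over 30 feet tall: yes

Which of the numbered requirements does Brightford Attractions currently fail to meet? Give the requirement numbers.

2, 3, 7, 8, 9

1. condition 'runs water rides' holds; third-party ride inspection 22 days ago vs limit 30 → met
2. non-destructive testing 588 days ago vs limit 540 → not met
3. operator training 50 days ago vs limit 45 → not met
4. general liability coverage $1,825,000 ≥ $1,525,000 → met
5. restraint system inspection 497 days ago vs limit 540 → met
6. rides operating with open deficiencies 0 ≤ 1 → met
7. condition 'runs rides over 30 feet tall' holds; ride permit absent → not met
8. daily inspection log audit 290 days ago vs limit 270 → not met
9. emergency-stop system test 198 days ago vs limit 180 → not met
10. condition 'runs mobile/traveling rides' does not hold → requirement n/a → met
Not met: 2, 3, 7, 8, 9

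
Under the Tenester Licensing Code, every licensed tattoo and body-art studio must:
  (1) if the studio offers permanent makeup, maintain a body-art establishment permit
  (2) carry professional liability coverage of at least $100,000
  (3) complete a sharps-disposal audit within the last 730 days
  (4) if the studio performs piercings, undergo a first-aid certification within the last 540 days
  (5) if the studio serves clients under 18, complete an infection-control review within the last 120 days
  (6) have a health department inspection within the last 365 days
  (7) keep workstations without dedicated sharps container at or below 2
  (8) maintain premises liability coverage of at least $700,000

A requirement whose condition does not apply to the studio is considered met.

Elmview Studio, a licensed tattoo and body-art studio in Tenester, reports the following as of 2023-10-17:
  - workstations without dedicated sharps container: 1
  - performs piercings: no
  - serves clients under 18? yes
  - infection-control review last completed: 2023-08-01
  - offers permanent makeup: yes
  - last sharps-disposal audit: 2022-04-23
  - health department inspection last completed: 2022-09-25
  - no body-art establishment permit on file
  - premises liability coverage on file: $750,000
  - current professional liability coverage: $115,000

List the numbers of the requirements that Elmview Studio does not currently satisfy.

1. condition 'offers permanent makeup' holds; body-art establishment permit absent → not met
2. professional liability coverage $115,000 ≥ $100,000 → met
3. sharps-disposal audit 542 days ago vs limit 730 → met
4. condition 'performs piercings' does not hold → requirement n/a → met
5. condition 'serves clients under 18' holds; infection-control review 77 days ago vs limit 120 → met
6. health department inspection 387 days ago vs limit 365 → not met
7. workstations without dedicated sharps container 1 ≤ 2 → met
8. premises liability coverage $750,000 ≥ $700,000 → met
Not met: 1, 6

1, 6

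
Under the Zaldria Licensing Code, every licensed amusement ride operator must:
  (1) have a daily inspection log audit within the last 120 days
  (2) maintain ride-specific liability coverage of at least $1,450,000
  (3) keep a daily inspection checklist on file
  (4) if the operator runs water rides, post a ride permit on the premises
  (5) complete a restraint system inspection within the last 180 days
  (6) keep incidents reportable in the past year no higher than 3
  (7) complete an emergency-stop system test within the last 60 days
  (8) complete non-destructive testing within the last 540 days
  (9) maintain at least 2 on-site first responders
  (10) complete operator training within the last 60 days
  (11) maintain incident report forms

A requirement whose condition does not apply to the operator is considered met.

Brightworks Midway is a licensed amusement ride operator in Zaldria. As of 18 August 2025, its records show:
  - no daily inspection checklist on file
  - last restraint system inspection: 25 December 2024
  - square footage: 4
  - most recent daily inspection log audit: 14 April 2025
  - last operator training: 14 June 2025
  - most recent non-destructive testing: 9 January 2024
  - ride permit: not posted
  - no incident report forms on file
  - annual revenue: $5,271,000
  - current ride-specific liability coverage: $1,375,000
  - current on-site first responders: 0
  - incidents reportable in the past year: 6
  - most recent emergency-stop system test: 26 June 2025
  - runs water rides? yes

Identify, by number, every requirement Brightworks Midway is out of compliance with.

1. daily inspection log audit 126 days ago vs limit 120 → not met
2. ride-specific liability coverage $1,375,000 < $1,450,000 → not met
3. daily inspection checklist absent → not met
4. condition 'runs water rides' holds; ride permit absent → not met
5. restraint system inspection 236 days ago vs limit 180 → not met
6. incidents reportable in the past year 6 > 3 → not met
7. emergency-stop system test 53 days ago vs limit 60 → met
8. non-destructive testing 587 days ago vs limit 540 → not met
9. on-site first responders 0 < 2 → not met
10. operator training 65 days ago vs limit 60 → not met
11. incident report forms absent → not met
Not met: 1, 2, 3, 4, 5, 6, 8, 9, 10, 11

1, 2, 3, 4, 5, 6, 8, 9, 10, 11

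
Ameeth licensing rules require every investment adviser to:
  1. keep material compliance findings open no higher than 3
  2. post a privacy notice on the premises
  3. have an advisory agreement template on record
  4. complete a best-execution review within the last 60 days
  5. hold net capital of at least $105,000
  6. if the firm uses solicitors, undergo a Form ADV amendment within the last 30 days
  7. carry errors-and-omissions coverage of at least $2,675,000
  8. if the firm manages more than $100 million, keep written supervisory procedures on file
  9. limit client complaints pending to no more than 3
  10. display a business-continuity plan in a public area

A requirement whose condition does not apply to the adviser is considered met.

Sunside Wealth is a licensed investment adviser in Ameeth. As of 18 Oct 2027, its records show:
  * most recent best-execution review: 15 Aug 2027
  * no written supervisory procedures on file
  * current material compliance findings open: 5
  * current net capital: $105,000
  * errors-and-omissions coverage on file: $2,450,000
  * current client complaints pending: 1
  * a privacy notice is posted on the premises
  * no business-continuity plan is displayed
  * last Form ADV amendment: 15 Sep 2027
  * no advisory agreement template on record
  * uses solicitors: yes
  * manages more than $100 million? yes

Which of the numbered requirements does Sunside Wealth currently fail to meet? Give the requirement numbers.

1, 3, 4, 6, 7, 8, 10

1. material compliance findings open 5 > 3 → not met
2. privacy notice present → met
3. advisory agreement template absent → not met
4. best-execution review 64 days ago vs limit 60 → not met
5. net capital $105,000 ≥ $105,000 → met
6. condition 'uses solicitors' holds; Form ADV amendment 33 days ago vs limit 30 → not met
7. errors-and-omissions coverage $2,450,000 < $2,675,000 → not met
8. condition 'manages more than $100 million' holds; written supervisory procedures absent → not met
9. client complaints pending 1 ≤ 3 → met
10. business-continuity plan absent → not met
Not met: 1, 3, 4, 6, 7, 8, 10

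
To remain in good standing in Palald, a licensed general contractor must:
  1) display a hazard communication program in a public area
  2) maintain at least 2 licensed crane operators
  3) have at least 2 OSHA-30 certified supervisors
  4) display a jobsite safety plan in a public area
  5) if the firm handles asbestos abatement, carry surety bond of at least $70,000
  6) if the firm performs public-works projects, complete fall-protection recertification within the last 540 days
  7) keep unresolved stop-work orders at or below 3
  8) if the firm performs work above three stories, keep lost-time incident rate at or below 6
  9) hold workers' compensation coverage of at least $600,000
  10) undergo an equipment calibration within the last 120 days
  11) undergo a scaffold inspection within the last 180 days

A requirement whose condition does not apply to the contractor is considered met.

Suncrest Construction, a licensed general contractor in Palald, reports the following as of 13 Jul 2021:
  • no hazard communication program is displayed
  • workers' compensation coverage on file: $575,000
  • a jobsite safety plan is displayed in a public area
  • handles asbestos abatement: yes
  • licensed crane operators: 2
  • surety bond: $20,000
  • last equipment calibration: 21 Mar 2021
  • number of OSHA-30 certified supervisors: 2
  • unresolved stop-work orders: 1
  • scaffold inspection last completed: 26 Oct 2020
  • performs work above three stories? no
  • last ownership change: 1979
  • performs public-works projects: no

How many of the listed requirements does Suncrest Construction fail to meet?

4

1. hazard communication program absent → not met
2. licensed crane operators 2 ≥ 2 → met
3. OSHA-30 certified supervisors 2 ≥ 2 → met
4. jobsite safety plan present → met
5. condition 'handles asbestos abatement' holds; surety bond $20,000 < $70,000 → not met
6. condition 'performs public-works projects' does not hold → requirement n/a → met
7. unresolved stop-work orders 1 ≤ 3 → met
8. condition 'performs work above three stories' does not hold → requirement n/a → met
9. workers' compensation coverage $575,000 < $600,000 → not met
10. equipment calibration 114 days ago vs limit 120 → met
11. scaffold inspection 260 days ago vs limit 180 → not met
Not met: 4 of 11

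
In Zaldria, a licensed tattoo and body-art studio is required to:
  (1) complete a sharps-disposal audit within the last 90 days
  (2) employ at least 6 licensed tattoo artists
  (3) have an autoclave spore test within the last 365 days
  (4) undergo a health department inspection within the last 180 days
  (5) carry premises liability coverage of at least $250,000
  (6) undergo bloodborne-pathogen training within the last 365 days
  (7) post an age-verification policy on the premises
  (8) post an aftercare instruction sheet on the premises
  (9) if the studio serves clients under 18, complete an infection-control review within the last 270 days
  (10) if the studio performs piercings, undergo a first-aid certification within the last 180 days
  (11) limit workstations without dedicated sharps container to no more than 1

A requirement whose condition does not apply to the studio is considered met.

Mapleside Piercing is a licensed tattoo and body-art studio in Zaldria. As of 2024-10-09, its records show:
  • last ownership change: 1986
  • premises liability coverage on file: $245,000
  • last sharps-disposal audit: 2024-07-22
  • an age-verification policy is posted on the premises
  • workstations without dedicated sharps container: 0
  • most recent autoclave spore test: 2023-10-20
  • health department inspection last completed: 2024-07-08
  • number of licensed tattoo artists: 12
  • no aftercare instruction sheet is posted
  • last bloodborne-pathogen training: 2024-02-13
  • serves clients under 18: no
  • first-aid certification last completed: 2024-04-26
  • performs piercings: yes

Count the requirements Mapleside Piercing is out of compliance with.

1. sharps-disposal audit 79 days ago vs limit 90 → met
2. licensed tattoo artists 12 ≥ 6 → met
3. autoclave spore test 355 days ago vs limit 365 → met
4. health department inspection 93 days ago vs limit 180 → met
5. premises liability coverage $245,000 < $250,000 → not met
6. bloodborne-pathogen training 239 days ago vs limit 365 → met
7. age-verification policy present → met
8. aftercare instruction sheet absent → not met
9. condition 'serves clients under 18' does not hold → requirement n/a → met
10. condition 'performs piercings' holds; first-aid certification 166 days ago vs limit 180 → met
11. workstations without dedicated sharps container 0 ≤ 1 → met
Not met: 2 of 11

2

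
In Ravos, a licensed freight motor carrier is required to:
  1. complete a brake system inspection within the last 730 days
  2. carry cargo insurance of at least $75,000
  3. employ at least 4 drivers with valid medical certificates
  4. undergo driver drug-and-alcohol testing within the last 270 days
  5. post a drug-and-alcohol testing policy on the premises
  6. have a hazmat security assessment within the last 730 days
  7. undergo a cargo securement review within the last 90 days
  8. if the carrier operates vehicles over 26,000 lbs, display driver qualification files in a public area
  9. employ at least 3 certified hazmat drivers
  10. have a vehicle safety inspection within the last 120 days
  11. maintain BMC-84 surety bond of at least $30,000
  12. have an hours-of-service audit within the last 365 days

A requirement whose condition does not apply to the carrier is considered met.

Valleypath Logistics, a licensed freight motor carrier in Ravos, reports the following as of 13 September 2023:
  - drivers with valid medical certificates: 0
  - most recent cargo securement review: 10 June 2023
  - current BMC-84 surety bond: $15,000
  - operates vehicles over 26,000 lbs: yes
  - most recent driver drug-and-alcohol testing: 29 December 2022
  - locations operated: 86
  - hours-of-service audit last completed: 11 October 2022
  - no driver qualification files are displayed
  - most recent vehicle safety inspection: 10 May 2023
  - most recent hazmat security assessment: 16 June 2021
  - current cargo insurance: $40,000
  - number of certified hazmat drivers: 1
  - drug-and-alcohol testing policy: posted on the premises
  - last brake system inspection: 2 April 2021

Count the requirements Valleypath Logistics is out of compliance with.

1. brake system inspection 894 days ago vs limit 730 → not met
2. cargo insurance $40,000 < $75,000 → not met
3. drivers with valid medical certificates 0 < 4 → not met
4. driver drug-and-alcohol testing 258 days ago vs limit 270 → met
5. drug-and-alcohol testing policy present → met
6. hazmat security assessment 819 days ago vs limit 730 → not met
7. cargo securement review 95 days ago vs limit 90 → not met
8. condition 'operates vehicles over 26,000 lbs' holds; driver qualification files absent → not met
9. certified hazmat drivers 1 < 3 → not met
10. vehicle safety inspection 126 days ago vs limit 120 → not met
11. BMC-84 surety bond $15,000 < $30,000 → not met
12. hours-of-service audit 337 days ago vs limit 365 → met
Not met: 9 of 12

9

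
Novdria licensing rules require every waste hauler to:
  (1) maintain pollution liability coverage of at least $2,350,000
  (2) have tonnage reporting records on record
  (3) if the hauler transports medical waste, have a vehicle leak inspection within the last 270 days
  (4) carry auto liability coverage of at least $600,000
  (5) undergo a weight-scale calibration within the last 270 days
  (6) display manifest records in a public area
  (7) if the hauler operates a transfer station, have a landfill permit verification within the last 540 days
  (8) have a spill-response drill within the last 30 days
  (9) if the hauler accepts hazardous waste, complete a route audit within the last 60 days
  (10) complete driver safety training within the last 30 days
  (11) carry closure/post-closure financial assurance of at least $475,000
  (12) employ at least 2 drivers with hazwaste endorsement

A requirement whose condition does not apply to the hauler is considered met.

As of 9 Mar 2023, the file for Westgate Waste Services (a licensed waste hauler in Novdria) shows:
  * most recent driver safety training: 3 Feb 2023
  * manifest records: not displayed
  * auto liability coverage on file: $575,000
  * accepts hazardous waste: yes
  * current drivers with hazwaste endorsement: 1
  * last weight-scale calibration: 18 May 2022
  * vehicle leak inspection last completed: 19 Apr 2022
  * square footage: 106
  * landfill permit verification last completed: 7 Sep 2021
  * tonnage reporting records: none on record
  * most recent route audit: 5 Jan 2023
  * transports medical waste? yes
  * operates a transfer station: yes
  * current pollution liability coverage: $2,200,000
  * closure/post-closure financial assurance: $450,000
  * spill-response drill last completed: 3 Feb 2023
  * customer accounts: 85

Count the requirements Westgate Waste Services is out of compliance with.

12

1. pollution liability coverage $2,200,000 < $2,350,000 → not met
2. tonnage reporting records absent → not met
3. condition 'transports medical waste' holds; vehicle leak inspection 324 days ago vs limit 270 → not met
4. auto liability coverage $575,000 < $600,000 → not met
5. weight-scale calibration 295 days ago vs limit 270 → not met
6. manifest records absent → not met
7. condition 'operates a transfer station' holds; landfill permit verification 548 days ago vs limit 540 → not met
8. spill-response drill 34 days ago vs limit 30 → not met
9. condition 'accepts hazardous waste' holds; route audit 63 days ago vs limit 60 → not met
10. driver safety training 34 days ago vs limit 30 → not met
11. closure/post-closure financial assurance $450,000 < $475,000 → not met
12. drivers with hazwaste endorsement 1 < 2 → not met
Not met: 12 of 12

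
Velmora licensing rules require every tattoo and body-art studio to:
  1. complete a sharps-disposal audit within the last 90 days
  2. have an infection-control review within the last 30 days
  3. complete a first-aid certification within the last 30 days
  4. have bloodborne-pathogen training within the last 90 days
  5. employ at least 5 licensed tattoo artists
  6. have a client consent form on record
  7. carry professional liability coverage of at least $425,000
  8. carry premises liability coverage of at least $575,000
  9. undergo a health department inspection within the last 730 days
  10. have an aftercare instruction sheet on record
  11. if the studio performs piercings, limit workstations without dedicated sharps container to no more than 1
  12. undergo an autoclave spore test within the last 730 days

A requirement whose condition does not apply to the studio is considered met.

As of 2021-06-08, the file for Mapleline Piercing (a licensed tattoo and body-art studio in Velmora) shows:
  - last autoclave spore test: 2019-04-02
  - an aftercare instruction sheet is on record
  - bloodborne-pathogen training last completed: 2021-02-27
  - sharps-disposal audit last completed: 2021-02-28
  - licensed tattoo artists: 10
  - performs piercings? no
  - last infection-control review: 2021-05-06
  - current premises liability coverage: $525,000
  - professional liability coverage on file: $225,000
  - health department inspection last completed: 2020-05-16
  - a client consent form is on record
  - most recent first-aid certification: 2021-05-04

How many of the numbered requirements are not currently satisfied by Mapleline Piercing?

1. sharps-disposal audit 100 days ago vs limit 90 → not met
2. infection-control review 33 days ago vs limit 30 → not met
3. first-aid certification 35 days ago vs limit 30 → not met
4. bloodborne-pathogen training 101 days ago vs limit 90 → not met
5. licensed tattoo artists 10 ≥ 5 → met
6. client consent form present → met
7. professional liability coverage $225,000 < $425,000 → not met
8. premises liability coverage $525,000 < $575,000 → not met
9. health department inspection 388 days ago vs limit 730 → met
10. aftercare instruction sheet present → met
11. condition 'performs piercings' does not hold → requirement n/a → met
12. autoclave spore test 798 days ago vs limit 730 → not met
Not met: 7 of 12

7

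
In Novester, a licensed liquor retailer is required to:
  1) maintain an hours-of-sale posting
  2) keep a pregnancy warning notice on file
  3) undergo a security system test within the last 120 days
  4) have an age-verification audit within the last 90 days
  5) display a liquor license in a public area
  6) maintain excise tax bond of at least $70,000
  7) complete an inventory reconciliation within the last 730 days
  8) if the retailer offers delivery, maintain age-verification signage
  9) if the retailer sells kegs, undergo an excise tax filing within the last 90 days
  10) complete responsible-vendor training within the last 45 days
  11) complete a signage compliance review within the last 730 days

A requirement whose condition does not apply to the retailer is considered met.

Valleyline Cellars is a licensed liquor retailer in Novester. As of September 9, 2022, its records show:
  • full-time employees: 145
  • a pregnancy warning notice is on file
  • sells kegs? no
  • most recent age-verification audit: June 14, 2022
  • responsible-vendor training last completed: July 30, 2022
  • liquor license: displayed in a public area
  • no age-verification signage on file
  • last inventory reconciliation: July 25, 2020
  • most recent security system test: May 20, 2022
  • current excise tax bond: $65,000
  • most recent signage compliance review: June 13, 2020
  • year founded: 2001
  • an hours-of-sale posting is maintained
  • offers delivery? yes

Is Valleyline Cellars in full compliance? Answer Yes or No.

No

1. hours-of-sale posting present → met
2. pregnancy warning notice present → met
3. security system test 112 days ago vs limit 120 → met
4. age-verification audit 87 days ago vs limit 90 → met
5. liquor license present → met
6. excise tax bond $65,000 < $70,000 → not met
7. inventory reconciliation 776 days ago vs limit 730 → not met
8. condition 'offers delivery' holds; age-verification signage absent → not met
9. condition 'sells kegs' does not hold → requirement n/a → met
10. responsible-vendor training 41 days ago vs limit 45 → met
11. signage compliance review 818 days ago vs limit 730 → not met
Not met: 6, 7, 8, 11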